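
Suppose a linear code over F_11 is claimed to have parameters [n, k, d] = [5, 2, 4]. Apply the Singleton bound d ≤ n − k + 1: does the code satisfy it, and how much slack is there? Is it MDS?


Singleton RHS = n − k + 1 = 4, slack = 0, bound satisfied, MDS.

Singleton bound: d ≤ n − k + 1.
Here n = 5, k = 2, so n − k + 1 = 4.
Given d = 4, check d ≤ 4: YES.
Slack = (n − k + 1) − d = 0.
The code is MDS (slack = 0).
Description: the claimed parameters are [5, 2, 4]_11; such a code would be MDS (meets Singleton bound).


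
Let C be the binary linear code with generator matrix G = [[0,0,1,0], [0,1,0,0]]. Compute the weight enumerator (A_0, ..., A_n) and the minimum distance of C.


Weight distribution: A_0 = 1, A_1 = 2, A_2 = 1. Minimum distance d = 1.

Enumerate all 2^2 = 4 messages m ∈ F_2^2.
For each, compute codeword c = mG in F_2^4, then tally its weight.
  m = 00 → c = 0000, weight = 0.
  m = 10 → c = 0010, weight = 1.
  m = 01 → c = 0100, weight = 1.
  m = 11 → c = 0110, weight = 2.
Tally weights:
  weight 0: 1 codewords.
  weight 1: 2 codewords.
  weight 2: 1 codewords.
Minimum distance d = smallest w > 0 with A_w > 0 = 1.
Sanity: Σ A_w = 4 = 2^2 = 4 ✓.


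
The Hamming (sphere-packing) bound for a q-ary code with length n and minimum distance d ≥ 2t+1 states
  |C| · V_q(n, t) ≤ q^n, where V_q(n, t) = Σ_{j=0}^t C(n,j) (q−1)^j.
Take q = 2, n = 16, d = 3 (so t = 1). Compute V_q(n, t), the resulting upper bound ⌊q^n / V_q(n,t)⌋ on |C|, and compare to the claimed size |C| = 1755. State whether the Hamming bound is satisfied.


V_q(n, t) = 17, q^n = 65536, Hamming bound = 3855, |C| = 1755 ≤ bound (satisfied).

Step 1: Compute V_q(n, t) = Σ_{j=0}^1 C(n, j) (q−1)^j.
  j = 0: C(16,0)·(1)^0 = 1·1 = 1.
  j = 1: C(16,1)·(1)^1 = 16·1 = 16.
  V_q(n, t) = 1 + 16 = 17.
Step 2: q^n = 2^16 = 65536.
Step 3: Hamming bound ⌊q^n / V_q(n,t)⌋ = ⌊65536/17⌋ = 3855.
Step 4: Compare |C| = 1755 to 3855: satisfied.
The claimed |C| lies below the Hamming bound.


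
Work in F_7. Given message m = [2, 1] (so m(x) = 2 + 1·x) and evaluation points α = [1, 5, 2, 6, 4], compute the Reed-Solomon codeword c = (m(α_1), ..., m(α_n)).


c = [3, 0, 4, 1, 6]

Message polynomial: m(x) = 2 + 1·x (mod 7).
For each evaluation point α_i, compute m(α_i) mod 7:
  α_1 = 1: Horner steps 1 → 3, so m(1) = 3.
  α_2 = 5: Horner steps 1 → 0, so m(5) = 0.
  α_3 = 2: Horner steps 1 → 4, so m(2) = 4.
  α_4 = 6: Horner steps 1 → 1, so m(6) = 1.
  α_5 = 4: Horner steps 1 → 6, so m(4) = 6.
Codeword c = [3, 0, 4, 1, 6] ∈ F_7^5.


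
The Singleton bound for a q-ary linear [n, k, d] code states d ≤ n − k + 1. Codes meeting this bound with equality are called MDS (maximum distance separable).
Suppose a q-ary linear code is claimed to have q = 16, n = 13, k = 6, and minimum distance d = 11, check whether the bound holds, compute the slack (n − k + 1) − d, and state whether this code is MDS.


Singleton RHS = n − k + 1 = 8, slack = -3, bound violated (no such code; not MDS).

Singleton bound: d ≤ n − k + 1.
Here n = 13, k = 6, so n − k + 1 = 8.
Given d = 11, check d ≤ 8: NO.
Slack = (n − k + 1) − d = -3.
The slack is negative: d = 11 exceeds n − k + 1 = 8 by 3, so the Singleton bound is violated and no linear [13, 6, 11]_16 code can exist. In particular it is not MDS (MDS requires d = n − k + 1 exactly).
Description: the claimed parameters are [13, 6, 11]_16; such a code would be impossible (violates the Singleton bound).


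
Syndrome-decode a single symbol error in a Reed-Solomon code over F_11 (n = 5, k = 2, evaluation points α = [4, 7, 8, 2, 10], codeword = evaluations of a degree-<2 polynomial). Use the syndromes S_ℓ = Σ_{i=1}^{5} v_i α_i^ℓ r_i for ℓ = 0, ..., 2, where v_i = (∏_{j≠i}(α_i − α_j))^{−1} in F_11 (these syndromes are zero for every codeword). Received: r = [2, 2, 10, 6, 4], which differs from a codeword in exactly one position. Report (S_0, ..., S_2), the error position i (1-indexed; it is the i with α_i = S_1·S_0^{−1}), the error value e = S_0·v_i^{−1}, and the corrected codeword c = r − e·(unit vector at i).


S = (9, 3, 1), error at position 1, error magnitude e = 2, c = [0, 2, 10, 6, 4].

Step 1: column multipliers v_i = (∏_{j≠i}(α_i − α_j))^{−1} mod 11.
  i = 1 (α = 4): (4−7)(4−8)(4−2)(4−10) = (−3)·(−4)·2·(−6) = −144 ≡ 10, so v_1 = 10^{−1} = 10 (mod 11).
  i = 2 (α = 7): (7−4)(7−8)(7−2)(7−10) = 3·(−1)·5·(−3) = 45 ≡ 1, so v_2 = 1^{−1} = 1 (mod 11).
  i = 3 (α = 8): (8−4)(8−7)(8−2)(8−10) = 4·1·6·(−2) = −48 ≡ 7, so v_3 = 7^{−1} = 8 (mod 11).
  i = 4 (α = 2): (2−4)(2−7)(2−8)(2−10) = (−2)·(−5)·(−6)·(−8) = 480 ≡ 7, so v_4 = 7^{−1} = 8 (mod 11).
  i = 5 (α = 10): (10−4)(10−7)(10−8)(10−2) = 6·3·2·8 = 288 ≡ 2, so v_5 = 2^{−1} = 6 (mod 11).
  v = [10, 1, 8, 8, 6].
Step 2: syndromes of r = [2, 2, 10, 6, 4] (all sums mod 11).
  S_0 = Σ v_i r_i = 10·2 + 1·2 + 8·10 + 8·6 + 6·4 = 174 ≡ 9.
  S_1 = Σ v_i α_i r_i = 10·4·2 + 1·7·2 + 8·8·10 + 8·2·6 + 6·10·4 = 1070 ≡ 3.
  α_i^2 mod 11 = [5, 5, 9, 4, 1].
  S_2 = Σ v_i α_i^2 r_i = 10·5·2 + 1·5·2 + 8·9·10 + 8·4·6 + 6·1·4 = 1046 ≡ 1.
  S = (9, 3, 1) ≠ 0, so r is not a codeword (an error is present).
Step 3: locate the error. For a single error e at position i, S_ℓ = v_i·e·α_i^ℓ, so α_err = S_1/S_0.
  S_0^{−1} = 9^{−1} = 5 (mod 11), so α_err = 3·5 = 15 ≡ 4 = α_1. Error position i = 1.
  Consistency check: S_2/S_1 = 1·4 = 4 ≡ 4 = α_err ✓ (single-error assumption holds).
Step 4: error magnitude e = S_0/v_1 = S_0·∏_{j≠1}(α_1 − α_j) = 9·10 = 90 ≡ 2 (mod 11).
Step 5: correct position 1: c_1 = r_1 − e = 2 − 2 ≡ 0 (mod 11). Hence c = [0, 2, 10, 6, 4].
  Check: interpolating c through the α_i gives m(x) = 1 + 8·x (degree < 2) with m(α_i) = c_i for every i, so c is indeed a codeword.


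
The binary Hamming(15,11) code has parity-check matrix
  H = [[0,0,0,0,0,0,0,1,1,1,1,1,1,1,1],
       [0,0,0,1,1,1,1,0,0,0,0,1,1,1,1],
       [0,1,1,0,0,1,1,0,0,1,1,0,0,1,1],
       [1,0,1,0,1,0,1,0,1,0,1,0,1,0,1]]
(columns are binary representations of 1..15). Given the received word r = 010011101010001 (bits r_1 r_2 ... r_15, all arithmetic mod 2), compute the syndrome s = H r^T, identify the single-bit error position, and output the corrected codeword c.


s = (1, 0, 1, 1)^T, error position = 11, corrected codeword c = 010011101000001

Compute s = H r^T mod 2 one row at a time:
  s_1 = 0 + 1 + 0 + 1 + 0 + 0 + 0 + 1 = 3 ≡ 1 (mod 2).
  s_2 = 0 + 1 + 1 + 1 + 0 + 0 + 0 + 1 = 4 ≡ 0 (mod 2).
  s_3 = 1 + 0 + 1 + 1 + 0 + 1 + 0 + 1 = 5 ≡ 1 (mod 2).
  s_4 = 0 + 0 + 1 + 1 + 1 + 1 + 0 + 1 = 5 ≡ 1 (mod 2).
s = (1, 0, 1, 1)^T — this equals column 11 of H (binary 1011), so error is at position 11.
Correct: flip bit 11 of r = 010011101010001 to get c = 010011101000001.


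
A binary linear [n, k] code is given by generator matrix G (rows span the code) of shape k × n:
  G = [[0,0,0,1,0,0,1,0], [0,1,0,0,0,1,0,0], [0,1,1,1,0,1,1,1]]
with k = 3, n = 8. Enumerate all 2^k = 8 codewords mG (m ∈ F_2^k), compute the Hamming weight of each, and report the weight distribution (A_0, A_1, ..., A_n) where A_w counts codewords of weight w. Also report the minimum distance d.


Weight distribution: A_0 = 1, A_2 = 3, A_4 = 3, A_6 = 1. Minimum distance d = 2.

Enumerate all 2^3 = 8 messages m ∈ F_2^3.
For each, compute codeword c = mG in F_2^8, then tally its weight.
  m = 000 → c = 00000000, weight = 0.
  m = 100 → c = 00010010, weight = 2.
  m = 010 → c = 01000100, weight = 2.
  m = 110 → c = 01010110, weight = 4.
  m = 001 → c = 01110111, weight = 6.
  m = 101 → c = 01100101, weight = 4.
  m = 011 → c = 00110011, weight = 4.
  m = 111 → c = 00100001, weight = 2.
Tally weights:
  weight 0: 1 codewords.
  weight 2: 3 codewords.
  weight 4: 3 codewords.
  weight 6: 1 codewords.
Minimum distance d = smallest w > 0 with A_w > 0 = 2.
Sanity: Σ A_w = 8 = 2^3 = 8 ✓.


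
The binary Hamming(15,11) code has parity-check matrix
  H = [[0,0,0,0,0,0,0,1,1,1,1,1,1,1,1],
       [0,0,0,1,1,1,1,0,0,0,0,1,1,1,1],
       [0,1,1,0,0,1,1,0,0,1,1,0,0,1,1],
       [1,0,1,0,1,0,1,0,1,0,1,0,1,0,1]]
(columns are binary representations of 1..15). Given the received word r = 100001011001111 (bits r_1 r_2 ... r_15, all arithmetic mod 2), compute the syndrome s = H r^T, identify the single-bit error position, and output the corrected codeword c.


s = (0, 1, 1, 0)^T, error position = 6, corrected codeword c = 100000011001111

Compute s = H r^T mod 2 one row at a time:
  s_1 = 1 + 1 + 0 + 0 + 1 + 1 + 1 + 1 = 6 ≡ 0 (mod 2).
  s_2 = 0 + 0 + 1 + 0 + 1 + 1 + 1 + 1 = 5 ≡ 1 (mod 2).
  s_3 = 0 + 0 + 1 + 0 + 0 + 0 + 1 + 1 = 3 ≡ 1 (mod 2).
  s_4 = 1 + 0 + 0 + 0 + 1 + 0 + 1 + 1 = 4 ≡ 0 (mod 2).
s = (0, 1, 1, 0)^T — this equals column 6 of H (binary 0110), so error is at position 6.
Correct: flip bit 6 of r = 100001011001111 to get c = 100000011001111.


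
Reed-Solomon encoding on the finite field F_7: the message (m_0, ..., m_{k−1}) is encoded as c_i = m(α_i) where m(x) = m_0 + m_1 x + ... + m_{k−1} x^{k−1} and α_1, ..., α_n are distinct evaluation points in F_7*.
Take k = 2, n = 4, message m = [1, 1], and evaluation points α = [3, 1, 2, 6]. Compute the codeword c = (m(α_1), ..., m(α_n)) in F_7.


c = [4, 2, 3, 0]

Message polynomial: m(x) = 1 + 1·x (mod 7).
For each evaluation point α_i, compute m(α_i) mod 7:
  α_1 = 3: Horner steps 1 → 4, so m(3) = 4.
  α_2 = 1: Horner steps 1 → 2, so m(1) = 2.
  α_3 = 2: Horner steps 1 → 3, so m(2) = 3.
  α_4 = 6: Horner steps 1 → 0, so m(6) = 0.
Codeword c = [4, 2, 3, 0] ∈ F_7^4.


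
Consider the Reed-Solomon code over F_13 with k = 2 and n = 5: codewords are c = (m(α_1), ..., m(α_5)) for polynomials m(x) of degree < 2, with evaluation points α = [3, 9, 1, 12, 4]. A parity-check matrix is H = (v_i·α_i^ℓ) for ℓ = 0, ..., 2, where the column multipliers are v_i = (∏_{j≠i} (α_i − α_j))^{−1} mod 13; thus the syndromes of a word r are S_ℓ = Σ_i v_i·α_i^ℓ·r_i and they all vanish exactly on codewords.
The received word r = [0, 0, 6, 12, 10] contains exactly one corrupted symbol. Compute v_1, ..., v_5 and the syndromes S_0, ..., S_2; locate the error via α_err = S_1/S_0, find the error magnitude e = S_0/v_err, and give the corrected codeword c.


S = (12, 4, 10), error at position 2, error magnitude e = 5, c = [0, 8, 6, 12, 10].

Step 1: column multipliers v_i = (∏_{j≠i}(α_i − α_j))^{−1} mod 13.
  i = 1 (α = 3): (3−9)(3−1)(3−12)(3−4) = (−6)·2·(−9)·(−1) = −108 ≡ 9, so v_1 = 9^{−1} = 3 (mod 13).
  i = 2 (α = 9): (9−3)(9−1)(9−12)(9−4) = 6·8·(−3)·5 = −720 ≡ 8, so v_2 = 8^{−1} = 5 (mod 13).
  i = 3 (α = 1): (1−3)(1−9)(1−12)(1−4) = (−2)·(−8)·(−11)·(−3) = 528 ≡ 8, so v_3 = 8^{−1} = 5 (mod 13).
  i = 4 (α = 12): (12−3)(12−9)(12−1)(12−4) = 9·3·11·8 = 2376 ≡ 10, so v_4 = 10^{−1} = 4 (mod 13).
  i = 5 (α = 4): (4−3)(4−9)(4−1)(4−12) = 1·(−5)·3·(−8) = 120 ≡ 3, so v_5 = 3^{−1} = 9 (mod 13).
  v = [3, 5, 5, 4, 9].
Step 2: syndromes of r = [0, 0, 6, 12, 10] (all sums mod 13).
  S_0 = Σ v_i r_i = 3·0 + 5·0 + 5·6 + 4·12 + 9·10 = 168 ≡ 12.
  S_1 = Σ v_i α_i r_i = 3·3·0 + 5·9·0 + 5·1·6 + 4·12·12 + 9·4·10 = 966 ≡ 4.
  α_i^2 mod 13 = [9, 3, 1, 1, 3].
  S_2 = Σ v_i α_i^2 r_i = 3·9·0 + 5·3·0 + 5·1·6 + 4·1·12 + 9·3·10 = 348 ≡ 10.
  S = (12, 4, 10) ≠ 0, so r is not a codeword (an error is present).
Step 3: locate the error. For a single error e at position i, S_ℓ = v_i·e·α_i^ℓ, so α_err = S_1/S_0.
  S_0^{−1} = 12^{−1} = 12 (mod 13), so α_err = 4·12 = 48 ≡ 9 = α_2. Error position i = 2.
  Consistency check: S_2/S_1 = 10·10 = 100 ≡ 9 = α_err ✓ (single-error assumption holds).
Step 4: error magnitude e = S_0/v_2 = S_0·∏_{j≠2}(α_2 − α_j) = 12·8 = 96 ≡ 5 (mod 13).
Step 5: correct position 2: c_2 = r_2 − e = 0 − 5 ≡ 8 (mod 13). Hence c = [0, 8, 6, 12, 10].
  Check: interpolating c through the α_i gives m(x) = 9 + 10·x (degree < 2) with m(α_i) = c_i for every i, so c is indeed a codeword.


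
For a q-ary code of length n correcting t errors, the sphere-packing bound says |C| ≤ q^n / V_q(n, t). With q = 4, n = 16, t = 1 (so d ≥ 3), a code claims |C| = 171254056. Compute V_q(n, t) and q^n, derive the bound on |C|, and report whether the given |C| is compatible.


V_q(n, t) = 49, q^n = 4294967296, Hamming bound = 87652393, |C| = 171254056 > bound (violated).

Step 1: Compute V_q(n, t) = Σ_{j=0}^1 C(n, j) (q−1)^j.
  j = 0: C(16,0)·(3)^0 = 1·1 = 1.
  j = 1: C(16,1)·(3)^1 = 16·3 = 48.
  V_q(n, t) = 1 + 48 = 49.
Step 2: q^n = 4^16 = 4294967296.
Step 3: Hamming bound ⌊q^n / V_q(n,t)⌋ = ⌊4294967296/49⌋ = 87652393.
Step 4: Compare |C| = 171254056 to 87652393: violated.
The claimed |C| lies above the Hamming bound, so no 4-ary code of length 16 with d ≥ 3 can have 171254056 codewords.


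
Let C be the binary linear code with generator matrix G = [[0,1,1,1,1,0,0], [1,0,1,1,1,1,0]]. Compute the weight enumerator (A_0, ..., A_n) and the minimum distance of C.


Weight distribution: A_0 = 1, A_3 = 1, A_4 = 1, A_5 = 1. Minimum distance d = 3.

Enumerate all 2^2 = 4 messages m ∈ F_2^2.
For each, compute codeword c = mG in F_2^7, then tally its weight.
  m = 00 → c = 0000000, weight = 0.
  m = 10 → c = 0111100, weight = 4.
  m = 01 → c = 1011110, weight = 5.
  m = 11 → c = 1100010, weight = 3.
Tally weights:
  weight 0: 1 codewords.
  weight 3: 1 codewords.
  weight 4: 1 codewords.
  weight 5: 1 codewords.
Minimum distance d = smallest w > 0 with A_w > 0 = 3.
Sanity: Σ A_w = 4 = 2^2 = 4 ✓.


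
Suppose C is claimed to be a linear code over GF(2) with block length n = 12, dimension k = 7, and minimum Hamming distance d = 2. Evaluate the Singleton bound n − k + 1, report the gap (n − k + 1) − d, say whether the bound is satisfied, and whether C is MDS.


Singleton RHS = n − k + 1 = 6, slack = 4, bound satisfied, not MDS.

Singleton bound: d ≤ n − k + 1.
Here n = 12, k = 7, so n − k + 1 = 6.
Given d = 2, check d ≤ 6: YES.
Slack = (n − k + 1) − d = 4.
The code is NOT MDS (slack = 4 > 0).
Description: the claimed parameters are [12, 7, 2]_2; such a code would be non-MDS.


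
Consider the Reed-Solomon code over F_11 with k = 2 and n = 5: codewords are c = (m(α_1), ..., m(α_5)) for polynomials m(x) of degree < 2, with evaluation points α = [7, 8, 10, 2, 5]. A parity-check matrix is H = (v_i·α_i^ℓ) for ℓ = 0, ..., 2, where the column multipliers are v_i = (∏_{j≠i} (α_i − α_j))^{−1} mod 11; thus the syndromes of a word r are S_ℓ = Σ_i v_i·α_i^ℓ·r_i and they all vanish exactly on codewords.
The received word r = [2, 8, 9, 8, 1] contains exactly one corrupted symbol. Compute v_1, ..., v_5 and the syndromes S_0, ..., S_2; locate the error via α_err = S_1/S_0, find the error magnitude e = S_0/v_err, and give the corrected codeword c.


S = (5, 10, 9), error at position 4, error magnitude e = 3, c = [2, 8, 9, 5, 1].

Step 1: column multipliers v_i = (∏_{j≠i}(α_i − α_j))^{−1} mod 11.
  i = 1 (α = 7): (7−8)(7−10)(7−2)(7−5) = (−1)·(−3)·5·2 = 30 ≡ 8, so v_1 = 8^{−1} = 7 (mod 11).
  i = 2 (α = 8): (8−7)(8−10)(8−2)(8−5) = 1·(−2)·6·3 = −36 ≡ 8, so v_2 = 8^{−1} = 7 (mod 11).
  i = 3 (α = 10): (10−7)(10−8)(10−2)(10−5) = 3·2·8·5 = 240 ≡ 9, so v_3 = 9^{−1} = 5 (mod 11).
  i = 4 (α = 2): (2−7)(2−8)(2−10)(2−5) = (−5)·(−6)·(−8)·(−3) = 720 ≡ 5, so v_4 = 5^{−1} = 9 (mod 11).
  i = 5 (α = 5): (5−7)(5−8)(5−10)(5−2) = (−2)·(−3)·(−5)·3 = −90 ≡ 9, so v_5 = 9^{−1} = 5 (mod 11).
  v = [7, 7, 5, 9, 5].
Step 2: syndromes of r = [2, 8, 9, 8, 1] (all sums mod 11).
  S_0 = Σ v_i r_i = 7·2 + 7·8 + 5·9 + 9·8 + 5·1 = 192 ≡ 5.
  S_1 = Σ v_i α_i r_i = 7·7·2 + 7·8·8 + 5·10·9 + 9·2·8 + 5·5·1 = 1165 ≡ 10.
  α_i^2 mod 11 = [5, 9, 1, 4, 3].
  S_2 = Σ v_i α_i^2 r_i = 7·5·2 + 7·9·8 + 5·1·9 + 9·4·8 + 5·3·1 = 922 ≡ 9.
  S = (5, 10, 9) ≠ 0, so r is not a codeword (an error is present).
Step 3: locate the error. For a single error e at position i, S_ℓ = v_i·e·α_i^ℓ, so α_err = S_1/S_0.
  S_0^{−1} = 5^{−1} = 9 (mod 11), so α_err = 10·9 = 90 ≡ 2 = α_4. Error position i = 4.
  Consistency check: S_2/S_1 = 9·10 = 90 ≡ 2 = α_err ✓ (single-error assumption holds).
Step 4: error magnitude e = S_0/v_4 = S_0·∏_{j≠4}(α_4 − α_j) = 5·5 = 25 ≡ 3 (mod 11).
Step 5: correct position 4: c_4 = r_4 − e = 8 − 3 ≡ 5 (mod 11). Hence c = [2, 8, 9, 5, 1].
  Check: interpolating c through the α_i gives m(x) = 4 + 6·x (degree < 2) with m(α_i) = c_i for every i, so c is indeed a codeword.


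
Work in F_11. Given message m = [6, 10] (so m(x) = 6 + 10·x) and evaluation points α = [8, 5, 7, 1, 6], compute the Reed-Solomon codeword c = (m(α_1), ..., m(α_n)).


c = [9, 1, 10, 5, 0]

Message polynomial: m(x) = 6 + 10·x (mod 11).
For each evaluation point α_i, compute m(α_i) mod 11:
  α_1 = 8: Horner steps 10 → 9, so m(8) = 9.
  α_2 = 5: Horner steps 10 → 1, so m(5) = 1.
  α_3 = 7: Horner steps 10 → 10, so m(7) = 10.
  α_4 = 1: Horner steps 10 → 5, so m(1) = 5.
  α_5 = 6: Horner steps 10 → 0, so m(6) = 0.
Codeword c = [9, 1, 10, 5, 0] ∈ F_11^5.


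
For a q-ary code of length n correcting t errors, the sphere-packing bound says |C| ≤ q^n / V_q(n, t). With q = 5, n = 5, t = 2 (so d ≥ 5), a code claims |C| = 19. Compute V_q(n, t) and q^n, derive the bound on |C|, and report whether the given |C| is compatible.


V_q(n, t) = 181, q^n = 3125, Hamming bound = 17, |C| = 19 > bound (violated).

Step 1: Compute V_q(n, t) = Σ_{j=0}^2 C(n, j) (q−1)^j.
  j = 0: C(5,0)·(4)^0 = 1·1 = 1.
  j = 1: C(5,1)·(4)^1 = 5·4 = 20.
  j = 2: C(5,2)·(4)^2 = 10·16 = 160.
  V_q(n, t) = 1 + 20 + 160 = 181.
Step 2: q^n = 5^5 = 3125.
Step 3: Hamming bound ⌊q^n / V_q(n,t)⌋ = ⌊3125/181⌋ = 17.
Step 4: Compare |C| = 19 to 17: violated.
The claimed |C| lies above the Hamming bound, so no 5-ary code of length 5 with d ≥ 5 can have 19 codewords.


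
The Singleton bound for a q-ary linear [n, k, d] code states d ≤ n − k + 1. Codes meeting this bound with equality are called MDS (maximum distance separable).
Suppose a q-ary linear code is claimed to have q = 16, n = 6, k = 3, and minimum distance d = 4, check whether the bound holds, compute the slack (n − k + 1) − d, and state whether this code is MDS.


Singleton RHS = n − k + 1 = 4, slack = 0, bound satisfied, MDS.

Singleton bound: d ≤ n − k + 1.
Here n = 6, k = 3, so n − k + 1 = 4.
Given d = 4, check d ≤ 4: YES.
Slack = (n − k + 1) − d = 0.
The code is MDS (slack = 0).
Description: the claimed parameters are [6, 3, 4]_16; such a code would be MDS (meets Singleton bound).


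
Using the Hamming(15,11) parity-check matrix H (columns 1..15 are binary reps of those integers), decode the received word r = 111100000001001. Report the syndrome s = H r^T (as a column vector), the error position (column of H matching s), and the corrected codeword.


s = (0, 1, 1, 1)^T, error position = 7, corrected codeword c = 111100100001001

Compute s = H r^T mod 2 one row at a time:
  s_1 = 0 + 0 + 0 + 0 + 1 + 0 + 0 + 1 = 2 ≡ 0 (mod 2).
  s_2 = 1 + 0 + 0 + 0 + 1 + 0 + 0 + 1 = 3 ≡ 1 (mod 2).
  s_3 = 1 + 1 + 0 + 0 + 0 + 0 + 0 + 1 = 3 ≡ 1 (mod 2).
  s_4 = 1 + 1 + 0 + 0 + 0 + 0 + 0 + 1 = 3 ≡ 1 (mod 2).
s = (0, 1, 1, 1)^T — this equals column 7 of H (binary 0111), so error is at position 7.
Correct: flip bit 7 of r = 111100000001001 to get c = 111100100001001.


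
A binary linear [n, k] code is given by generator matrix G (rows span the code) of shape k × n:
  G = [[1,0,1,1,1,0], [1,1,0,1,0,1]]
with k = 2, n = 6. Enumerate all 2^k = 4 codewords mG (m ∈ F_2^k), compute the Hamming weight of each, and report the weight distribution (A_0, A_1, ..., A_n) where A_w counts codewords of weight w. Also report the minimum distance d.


Weight distribution: A_0 = 1, A_4 = 3. Minimum distance d = 4.

Enumerate all 2^2 = 4 messages m ∈ F_2^2.
For each, compute codeword c = mG in F_2^6, then tally its weight.
  m = 00 → c = 000000, weight = 0.
  m = 10 → c = 101110, weight = 4.
  m = 01 → c = 110101, weight = 4.
  m = 11 → c = 011011, weight = 4.
Tally weights:
  weight 0: 1 codewords.
  weight 4: 3 codewords.
Minimum distance d = smallest w > 0 with A_w > 0 = 4.
Sanity: Σ A_w = 4 = 2^2 = 4 ✓.


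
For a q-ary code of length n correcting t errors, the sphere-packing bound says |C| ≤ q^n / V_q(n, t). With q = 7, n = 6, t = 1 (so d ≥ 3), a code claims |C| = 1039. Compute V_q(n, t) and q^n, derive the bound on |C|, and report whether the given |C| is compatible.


V_q(n, t) = 37, q^n = 117649, Hamming bound = 3179, |C| = 1039 ≤ bound (satisfied).

Step 1: Compute V_q(n, t) = Σ_{j=0}^1 C(n, j) (q−1)^j.
  j = 0: C(6,0)·(6)^0 = 1·1 = 1.
  j = 1: C(6,1)·(6)^1 = 6·6 = 36.
  V_q(n, t) = 1 + 36 = 37.
Step 2: q^n = 7^6 = 117649.
Step 3: Hamming bound ⌊q^n / V_q(n,t)⌋ = ⌊117649/37⌋ = 3179.
Step 4: Compare |C| = 1039 to 3179: satisfied.
The claimed |C| lies below the Hamming bound.


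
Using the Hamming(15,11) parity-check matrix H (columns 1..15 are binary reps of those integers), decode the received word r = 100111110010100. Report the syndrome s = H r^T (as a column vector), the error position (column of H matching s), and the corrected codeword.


s = (1, 1, 1, 1)^T, error position = 15, corrected codeword c = 100111110010101

Compute s = H r^T mod 2 one row at a time:
  s_1 = 1 + 0 + 0 + 1 + 0 + 1 + 0 + 0 = 3 ≡ 1 (mod 2).
  s_2 = 1 + 1 + 1 + 1 + 0 + 1 + 0 + 0 = 5 ≡ 1 (mod 2).
  s_3 = 0 + 0 + 1 + 1 + 0 + 1 + 0 + 0 = 3 ≡ 1 (mod 2).
  s_4 = 1 + 0 + 1 + 1 + 0 + 1 + 1 + 0 = 5 ≡ 1 (mod 2).
s = (1, 1, 1, 1)^T — this equals column 15 of H (binary 1111), so error is at position 15.
Correct: flip bit 15 of r = 100111110010100 to get c = 100111110010101.


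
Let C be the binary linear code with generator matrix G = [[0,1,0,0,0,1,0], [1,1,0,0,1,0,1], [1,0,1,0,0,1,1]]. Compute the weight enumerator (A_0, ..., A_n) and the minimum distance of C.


Weight distribution: A_0 = 1, A_2 = 2, A_4 = 5. Minimum distance d = 2.

Enumerate all 2^3 = 8 messages m ∈ F_2^3.
For each, compute codeword c = mG in F_2^7, then tally its weight.
  m = 000 → c = 0000000, weight = 0.
  m = 100 → c = 0100010, weight = 2.
  m = 010 → c = 1100101, weight = 4.
  m = 110 → c = 1000111, weight = 4.
  m = 001 → c = 1010011, weight = 4.
  m = 101 → c = 1110001, weight = 4.
  m = 011 → c = 0110110, weight = 4.
  m = 111 → c = 0010100, weight = 2.
Tally weights:
  weight 0: 1 codewords.
  weight 2: 2 codewords.
  weight 4: 5 codewords.
Minimum distance d = smallest w > 0 with A_w > 0 = 2.
Sanity: Σ A_w = 8 = 2^3 = 8 ✓.


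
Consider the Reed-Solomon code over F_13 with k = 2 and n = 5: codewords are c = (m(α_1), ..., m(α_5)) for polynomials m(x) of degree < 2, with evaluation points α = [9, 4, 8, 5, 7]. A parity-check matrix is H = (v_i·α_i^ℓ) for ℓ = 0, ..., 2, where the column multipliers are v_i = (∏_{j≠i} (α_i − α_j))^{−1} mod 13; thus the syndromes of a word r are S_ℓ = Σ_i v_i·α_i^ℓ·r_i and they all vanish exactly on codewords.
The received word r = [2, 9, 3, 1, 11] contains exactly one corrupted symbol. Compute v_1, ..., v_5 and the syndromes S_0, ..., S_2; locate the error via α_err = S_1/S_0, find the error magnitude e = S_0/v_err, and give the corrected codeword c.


S = (7, 11, 8), error at position 1, error magnitude e = 7, c = [8, 9, 3, 1, 11].

Step 1: column multipliers v_i = (∏_{j≠i}(α_i − α_j))^{−1} mod 13.
  i = 1 (α = 9): (9−4)(9−8)(9−5)(9−7) = 5·1·4·2 = 40 ≡ 1, so v_1 = 1^{−1} = 1 (mod 13).
  i = 2 (α = 4): (4−9)(4−8)(4−5)(4−7) = (−5)·(−4)·(−1)·(−3) = 60 ≡ 8, so v_2 = 8^{−1} = 5 (mod 13).
  i = 3 (α = 8): (8−9)(8−4)(8−5)(8−7) = (−1)·4·3·1 = −12 ≡ 1, so v_3 = 1^{−1} = 1 (mod 13).
  i = 4 (α = 5): (5−9)(5−4)(5−8)(5−7) = (−4)·1·(−3)·(−2) = −24 ≡ 2, so v_4 = 2^{−1} = 7 (mod 13).
  i = 5 (α = 7): (7−9)(7−4)(7−8)(7−5) = (−2)·3·(−1)·2 = 12 ≡ 12, so v_5 = 12^{−1} = 12 (mod 13).
  v = [1, 5, 1, 7, 12].
Step 2: syndromes of r = [2, 9, 3, 1, 11] (all sums mod 13).
  S_0 = Σ v_i r_i = 1·2 + 5·9 + 1·3 + 7·1 + 12·11 = 189 ≡ 7.
  S_1 = Σ v_i α_i r_i = 1·9·2 + 5·4·9 + 1·8·3 + 7·5·1 + 12·7·11 = 1181 ≡ 11.
  α_i^2 mod 13 = [3, 3, 12, 12, 10].
  S_2 = Σ v_i α_i^2 r_i = 1·3·2 + 5·3·9 + 1·12·3 + 7·12·1 + 12·10·11 = 1581 ≡ 8.
  S = (7, 11, 8) ≠ 0, so r is not a codeword (an error is present).
Step 3: locate the error. For a single error e at position i, S_ℓ = v_i·e·α_i^ℓ, so α_err = S_1/S_0.
  S_0^{−1} = 7^{−1} = 2 (mod 13), so α_err = 11·2 = 22 ≡ 9 = α_1. Error position i = 1.
  Consistency check: S_2/S_1 = 8·6 = 48 ≡ 9 = α_err ✓ (single-error assumption holds).
Step 4: error magnitude e = S_0/v_1 = S_0·∏_{j≠1}(α_1 − α_j) = 7·1 = 7 ≡ 7 (mod 13).
Step 5: correct position 1: c_1 = r_1 − e = 2 − 7 ≡ 8 (mod 13). Hence c = [8, 9, 3, 1, 11].
  Check: interpolating c through the α_i gives m(x) = 2 + 5·x (degree < 2) with m(α_i) = c_i for every i, so c is indeed a codeword.


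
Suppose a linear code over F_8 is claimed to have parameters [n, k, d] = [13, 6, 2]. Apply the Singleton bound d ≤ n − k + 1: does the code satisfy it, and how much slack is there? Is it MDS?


Singleton RHS = n − k + 1 = 8, slack = 6, bound satisfied, not MDS.

Singleton bound: d ≤ n − k + 1.
Here n = 13, k = 6, so n − k + 1 = 8.
Given d = 2, check d ≤ 8: YES.
Slack = (n − k + 1) − d = 6.
The code is NOT MDS (slack = 6 > 0).
Description: the claimed parameters are [13, 6, 2]_8; such a code would be non-MDS.


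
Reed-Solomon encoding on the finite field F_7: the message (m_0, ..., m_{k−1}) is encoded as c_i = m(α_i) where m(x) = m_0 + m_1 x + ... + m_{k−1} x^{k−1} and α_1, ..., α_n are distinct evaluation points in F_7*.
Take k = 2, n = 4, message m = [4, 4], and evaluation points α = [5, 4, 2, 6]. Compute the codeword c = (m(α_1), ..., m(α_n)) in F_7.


c = [3, 6, 5, 0]

Message polynomial: m(x) = 4 + 4·x (mod 7).
For each evaluation point α_i, compute m(α_i) mod 7:
  α_1 = 5: Horner steps 4 → 3, so m(5) = 3.
  α_2 = 4: Horner steps 4 → 6, so m(4) = 6.
  α_3 = 2: Horner steps 4 → 5, so m(2) = 5.
  α_4 = 6: Horner steps 4 → 0, so m(6) = 0.
Codeword c = [3, 6, 5, 0] ∈ F_7^4.


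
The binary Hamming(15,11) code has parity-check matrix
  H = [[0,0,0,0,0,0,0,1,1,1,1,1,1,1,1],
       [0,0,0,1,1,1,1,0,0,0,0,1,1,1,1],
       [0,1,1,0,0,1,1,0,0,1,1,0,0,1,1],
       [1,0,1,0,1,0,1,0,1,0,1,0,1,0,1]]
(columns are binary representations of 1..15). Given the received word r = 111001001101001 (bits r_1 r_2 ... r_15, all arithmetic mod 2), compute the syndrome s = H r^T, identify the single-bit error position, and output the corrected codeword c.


s = (0, 1, 1, 0)^T, error position = 6, corrected codeword c = 111000001101001

Compute s = H r^T mod 2 one row at a time:
  s_1 = 0 + 1 + 1 + 0 + 1 + 0 + 0 + 1 = 4 ≡ 0 (mod 2).
  s_2 = 0 + 0 + 1 + 0 + 1 + 0 + 0 + 1 = 3 ≡ 1 (mod 2).
  s_3 = 1 + 1 + 1 + 0 + 1 + 0 + 0 + 1 = 5 ≡ 1 (mod 2).
  s_4 = 1 + 1 + 0 + 0 + 1 + 0 + 0 + 1 = 4 ≡ 0 (mod 2).
s = (0, 1, 1, 0)^T — this equals column 6 of H (binary 0110), so error is at position 6.
Correct: flip bit 6 of r = 111001001101001 to get c = 111000001101001.


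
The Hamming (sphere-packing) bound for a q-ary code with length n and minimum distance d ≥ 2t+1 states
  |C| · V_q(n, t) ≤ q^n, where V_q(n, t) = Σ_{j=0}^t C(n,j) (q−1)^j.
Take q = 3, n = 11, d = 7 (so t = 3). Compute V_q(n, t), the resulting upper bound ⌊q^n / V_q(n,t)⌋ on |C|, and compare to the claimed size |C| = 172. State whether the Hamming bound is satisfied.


V_q(n, t) = 1563, q^n = 177147, Hamming bound = 113, |C| = 172 > bound (violated).

Step 1: Compute V_q(n, t) = Σ_{j=0}^3 C(n, j) (q−1)^j.
  j = 0: C(11,0)·(2)^0 = 1·1 = 1.
  j = 1: C(11,1)·(2)^1 = 11·2 = 22.
  j = 2: C(11,2)·(2)^2 = 55·4 = 220.
  j = 3: C(11,3)·(2)^3 = 165·8 = 1320.
  V_q(n, t) = 1 + 22 + 220 + 1320 = 1563.
Step 2: q^n = 3^11 = 177147.
Step 3: Hamming bound ⌊q^n / V_q(n,t)⌋ = ⌊177147/1563⌋ = 113.
Step 4: Compare |C| = 172 to 113: violated.
The claimed |C| lies above the Hamming bound, so no 3-ary code of length 11 with d ≥ 7 can have 172 codewords.


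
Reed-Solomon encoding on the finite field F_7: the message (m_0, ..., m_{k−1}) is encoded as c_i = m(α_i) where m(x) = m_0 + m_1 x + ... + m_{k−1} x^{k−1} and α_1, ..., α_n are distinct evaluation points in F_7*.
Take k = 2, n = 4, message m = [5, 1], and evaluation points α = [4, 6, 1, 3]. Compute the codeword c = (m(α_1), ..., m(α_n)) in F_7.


c = [2, 4, 6, 1]

Message polynomial: m(x) = 5 + 1·x (mod 7).
For each evaluation point α_i, compute m(α_i) mod 7:
  α_1 = 4: Horner steps 1 → 2, so m(4) = 2.
  α_2 = 6: Horner steps 1 → 4, so m(6) = 4.
  α_3 = 1: Horner steps 1 → 6, so m(1) = 6.
  α_4 = 3: Horner steps 1 → 1, so m(3) = 1.
Codeword c = [2, 4, 6, 1] ∈ F_7^4.


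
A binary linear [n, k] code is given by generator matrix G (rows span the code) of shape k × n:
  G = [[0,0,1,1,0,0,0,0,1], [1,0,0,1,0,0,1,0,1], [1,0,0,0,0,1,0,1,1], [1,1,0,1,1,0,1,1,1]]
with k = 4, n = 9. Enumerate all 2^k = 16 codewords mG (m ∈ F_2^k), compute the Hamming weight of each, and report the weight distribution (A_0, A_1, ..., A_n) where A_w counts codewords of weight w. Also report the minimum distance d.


Weight distribution: A_0 = 1, A_3 = 3, A_4 = 3, A_5 = 4, A_6 = 4, A_7 = 1. Minimum distance d = 3.

Enumerate all 2^4 = 16 messages m ∈ F_2^4.
For each, compute codeword c = mG in F_2^9, then tally its weight.
  m = 0000 → c = 000000000, weight = 0.
  m = 1000 → c = 001100001, weight = 3.
  m = 0100 → c = 100100101, weight = 4.
  m = 1100 → c = 101000100, weight = 3.
  m = 0010 → c = 100001011, weight = 4.
  m = 1010 → c = 101101010, weight = 5.
  m = 0110 → c = 000101110, weight = 4.
  m = 1110 → c = 001001111, weight = 5.
  m = 0001 → c = 110110111, weight = 7.
  m = 1001 → c = 111010110, weight = 6.
  m = 0101 → c = 010010010, weight = 3.
  m = 1101 → c = 011110011, weight = 6.
  m = 0011 → c = 010111100, weight = 5.
  m = 1011 → c = 011011101, weight = 6.
  m = 0111 → c = 110011001, weight = 5.
  m = 1111 → c = 111111000, weight = 6.
Tally weights:
  weight 0: 1 codewords.
  weight 3: 3 codewords.
  weight 4: 3 codewords.
  weight 5: 4 codewords.
  weight 6: 4 codewords.
  weight 7: 1 codewords.
Minimum distance d = smallest w > 0 with A_w > 0 = 3.
Sanity: Σ A_w = 16 = 2^4 = 16 ✓.


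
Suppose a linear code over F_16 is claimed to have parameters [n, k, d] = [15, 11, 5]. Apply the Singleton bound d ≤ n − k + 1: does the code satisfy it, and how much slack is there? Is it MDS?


Singleton RHS = n − k + 1 = 5, slack = 0, bound satisfied, MDS.

Singleton bound: d ≤ n − k + 1.
Here n = 15, k = 11, so n − k + 1 = 5.
Given d = 5, check d ≤ 5: YES.
Slack = (n − k + 1) − d = 0.
The code is MDS (slack = 0).
Description: the claimed parameters are [15, 11, 5]_16; such a code would be MDS (meets Singleton bound).


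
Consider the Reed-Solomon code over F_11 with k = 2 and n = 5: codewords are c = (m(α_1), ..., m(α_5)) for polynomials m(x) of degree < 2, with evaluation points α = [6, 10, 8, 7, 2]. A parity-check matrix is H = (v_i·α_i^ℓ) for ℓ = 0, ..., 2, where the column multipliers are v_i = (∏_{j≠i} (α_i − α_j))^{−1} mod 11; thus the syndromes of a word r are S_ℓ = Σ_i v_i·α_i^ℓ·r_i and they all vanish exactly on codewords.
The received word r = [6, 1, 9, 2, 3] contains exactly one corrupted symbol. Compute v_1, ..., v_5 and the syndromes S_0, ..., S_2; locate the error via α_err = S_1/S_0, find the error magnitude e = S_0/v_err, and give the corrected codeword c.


S = (1, 2, 4), error at position 5, error magnitude e = 3, c = [6, 1, 9, 2, 0].

Step 1: column multipliers v_i = (∏_{j≠i}(α_i − α_j))^{−1} mod 11.
  i = 1 (α = 6): (6−10)(6−8)(6−7)(6−2) = (−4)·(−2)·(−1)·4 = −32 ≡ 1, so v_1 = 1^{−1} = 1 (mod 11).
  i = 2 (α = 10): (10−6)(10−8)(10−7)(10−2) = 4·2·3·8 = 192 ≡ 5, so v_2 = 5^{−1} = 9 (mod 11).
  i = 3 (α = 8): (8−6)(8−10)(8−7)(8−2) = 2·(−2)·1·6 = −24 ≡ 9, so v_3 = 9^{−1} = 5 (mod 11).
  i = 4 (α = 7): (7−6)(7−10)(7−8)(7−2) = 1·(−3)·(−1)·5 = 15 ≡ 4, so v_4 = 4^{−1} = 3 (mod 11).
  i = 5 (α = 2): (2−6)(2−10)(2−8)(2−7) = (−4)·(−8)·(−6)·(−5) = 960 ≡ 3, so v_5 = 3^{−1} = 4 (mod 11).
  v = [1, 9, 5, 3, 4].
Step 2: syndromes of r = [6, 1, 9, 2, 3] (all sums mod 11).
  S_0 = Σ v_i r_i = 1·6 + 9·1 + 5·9 + 3·2 + 4·3 = 78 ≡ 1.
  S_1 = Σ v_i α_i r_i = 1·6·6 + 9·10·1 + 5·8·9 + 3·7·2 + 4·2·3 = 552 ≡ 2.
  α_i^2 mod 11 = [3, 1, 9, 5, 4].
  S_2 = Σ v_i α_i^2 r_i = 1·3·6 + 9·1·1 + 5·9·9 + 3·5·2 + 4·4·3 = 510 ≡ 4.
  S = (1, 2, 4) ≠ 0, so r is not a codeword (an error is present).
Step 3: locate the error. For a single error e at position i, S_ℓ = v_i·e·α_i^ℓ, so α_err = S_1/S_0.
  S_0^{−1} = 1^{−1} = 1 (mod 11), so α_err = 2·1 = 2 ≡ 2 = α_5. Error position i = 5.
  Consistency check: S_2/S_1 = 4·6 = 24 ≡ 2 = α_err ✓ (single-error assumption holds).
Step 4: error magnitude e = S_0/v_5 = S_0·∏_{j≠5}(α_5 − α_j) = 1·3 = 3 ≡ 3 (mod 11).
Step 5: correct position 5: c_5 = r_5 − e = 3 − 3 ≡ 0 (mod 11). Hence c = [6, 1, 9, 2, 0].
  Check: interpolating c through the α_i gives m(x) = 8 + 7·x (degree < 2) with m(α_i) = c_i for every i, so c is indeed a codeword.


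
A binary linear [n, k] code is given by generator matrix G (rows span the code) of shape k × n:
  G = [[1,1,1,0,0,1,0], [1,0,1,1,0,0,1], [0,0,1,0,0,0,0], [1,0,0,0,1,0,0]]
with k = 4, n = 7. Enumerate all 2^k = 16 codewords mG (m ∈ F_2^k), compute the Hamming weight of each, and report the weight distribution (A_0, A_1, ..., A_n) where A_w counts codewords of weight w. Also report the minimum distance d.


Weight distribution: A_0 = 1, A_1 = 1, A_2 = 1, A_3 = 5, A_4 = 5, A_5 = 1, A_6 = 1, A_7 = 1. Minimum distance d = 1.

Enumerate all 2^4 = 16 messages m ∈ F_2^4.
For each, compute codeword c = mG in F_2^7, then tally its weight.
  m = 0000 → c = 0000000, weight = 0.
  m = 1000 → c = 1110010, weight = 4.
  m = 0100 → c = 1011001, weight = 4.
  m = 1100 → c = 0101011, weight = 4.
  m = 0010 → c = 0010000, weight = 1.
  m = 1010 → c = 1100010, weight = 3.
  m = 0110 → c = 1001001, weight = 3.
  m = 1110 → c = 0111011, weight = 5.
  m = 0001 → c = 1000100, weight = 2.
  m = 1001 → c = 0110110, weight = 4.
  m = 0101 → c = 0011101, weight = 4.
  m = 1101 → c = 1101111, weight = 6.
  m = 0011 → c = 1010100, weight = 3.
  m = 1011 → c = 0100110, weight = 3.
  m = 0111 → c = 0001101, weight = 3.
  m = 1111 → c = 1111111, weight = 7.
Tally weights:
  weight 0: 1 codewords.
  weight 1: 1 codewords.
  weight 2: 1 codewords.
  weight 3: 5 codewords.
  weight 4: 5 codewords.
  weight 5: 1 codewords.
  weight 6: 1 codewords.
  weight 7: 1 codewords.
Minimum distance d = smallest w > 0 with A_w > 0 = 1.
Sanity: Σ A_w = 16 = 2^4 = 16 ✓.


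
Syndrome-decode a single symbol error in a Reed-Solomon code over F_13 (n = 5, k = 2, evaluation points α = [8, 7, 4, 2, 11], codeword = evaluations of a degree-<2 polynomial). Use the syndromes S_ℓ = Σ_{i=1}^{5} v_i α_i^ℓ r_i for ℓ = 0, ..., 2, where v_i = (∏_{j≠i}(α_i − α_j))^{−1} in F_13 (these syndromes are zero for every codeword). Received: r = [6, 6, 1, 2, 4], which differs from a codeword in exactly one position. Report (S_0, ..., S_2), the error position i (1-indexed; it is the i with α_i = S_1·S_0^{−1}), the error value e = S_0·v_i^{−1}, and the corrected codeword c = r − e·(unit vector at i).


S = (12, 5, 1), error at position 1, error magnitude e = 7, c = [12, 6, 1, 2, 4].

Step 1: column multipliers v_i = (∏_{j≠i}(α_i − α_j))^{−1} mod 13.
  i = 1 (α = 8): (8−7)(8−4)(8−2)(8−11) = 1·4·6·(−3) = −72 ≡ 6, so v_1 = 6^{−1} = 11 (mod 13).
  i = 2 (α = 7): (7−8)(7−4)(7−2)(7−11) = (−1)·3·5·(−4) = 60 ≡ 8, so v_2 = 8^{−1} = 5 (mod 13).
  i = 3 (α = 4): (4−8)(4−7)(4−2)(4−11) = (−4)·(−3)·2·(−7) = −168 ≡ 1, so v_3 = 1^{−1} = 1 (mod 13).
  i = 4 (α = 2): (2−8)(2−7)(2−4)(2−11) = (−6)·(−5)·(−2)·(−9) = 540 ≡ 7, so v_4 = 7^{−1} = 2 (mod 13).
  i = 5 (α = 11): (11−8)(11−7)(11−4)(11−2) = 3·4·7·9 = 756 ≡ 2, so v_5 = 2^{−1} = 7 (mod 13).
  v = [11, 5, 1, 2, 7].
Step 2: syndromes of r = [6, 6, 1, 2, 4] (all sums mod 13).
  S_0 = Σ v_i r_i = 11·6 + 5·6 + 1·1 + 2·2 + 7·4 = 129 ≡ 12.
  S_1 = Σ v_i α_i r_i = 11·8·6 + 5·7·6 + 1·4·1 + 2·2·2 + 7·11·4 = 1058 ≡ 5.
  α_i^2 mod 13 = [12, 10, 3, 4, 4].
  S_2 = Σ v_i α_i^2 r_i = 11·12·6 + 5·10·6 + 1·3·1 + 2·4·2 + 7·4·4 = 1223 ≡ 1.
  S = (12, 5, 1) ≠ 0, so r is not a codeword (an error is present).
Step 3: locate the error. For a single error e at position i, S_ℓ = v_i·e·α_i^ℓ, so α_err = S_1/S_0.
  S_0^{−1} = 12^{−1} = 12 (mod 13), so α_err = 5·12 = 60 ≡ 8 = α_1. Error position i = 1.
  Consistency check: S_2/S_1 = 1·8 = 8 ≡ 8 = α_err ✓ (single-error assumption holds).
Step 4: error magnitude e = S_0/v_1 = S_0·∏_{j≠1}(α_1 − α_j) = 12·6 = 72 ≡ 7 (mod 13).
Step 5: correct position 1: c_1 = r_1 − e = 6 − 7 ≡ 12 (mod 13). Hence c = [12, 6, 1, 2, 4].
  Check: interpolating c through the α_i gives m(x) = 3 + 6·x (degree < 2) with m(α_i) = c_i for every i, so c is indeed a codeword.


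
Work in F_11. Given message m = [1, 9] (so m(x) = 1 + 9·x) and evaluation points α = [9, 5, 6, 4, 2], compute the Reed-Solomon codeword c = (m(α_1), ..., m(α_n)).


c = [5, 2, 0, 4, 8]

Message polynomial: m(x) = 1 + 9·x (mod 11).
For each evaluation point α_i, compute m(α_i) mod 11:
  α_1 = 9: Horner steps 9 → 5, so m(9) = 5.
  α_2 = 5: Horner steps 9 → 2, so m(5) = 2.
  α_3 = 6: Horner steps 9 → 0, so m(6) = 0.
  α_4 = 4: Horner steps 9 → 4, so m(4) = 4.
  α_5 = 2: Horner steps 9 → 8, so m(2) = 8.
Codeword c = [5, 2, 0, 4, 8] ∈ F_11^5.


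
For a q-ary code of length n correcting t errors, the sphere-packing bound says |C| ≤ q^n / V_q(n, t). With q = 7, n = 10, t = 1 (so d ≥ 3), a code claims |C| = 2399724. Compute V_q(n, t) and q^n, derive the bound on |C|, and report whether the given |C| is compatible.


V_q(n, t) = 61, q^n = 282475249, Hamming bound = 4630741, |C| = 2399724 ≤ bound (satisfied).

Step 1: Compute V_q(n, t) = Σ_{j=0}^1 C(n, j) (q−1)^j.
  j = 0: C(10,0)·(6)^0 = 1·1 = 1.
  j = 1: C(10,1)·(6)^1 = 10·6 = 60.
  V_q(n, t) = 1 + 60 = 61.
Step 2: q^n = 7^10 = 282475249.
Step 3: Hamming bound ⌊q^n / V_q(n,t)⌋ = ⌊282475249/61⌋ = 4630741.
Step 4: Compare |C| = 2399724 to 4630741: satisfied.
The claimed |C| lies below the Hamming bound.


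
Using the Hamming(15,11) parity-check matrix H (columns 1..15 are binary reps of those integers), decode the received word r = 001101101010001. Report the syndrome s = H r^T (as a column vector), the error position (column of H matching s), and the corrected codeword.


s = (1, 0, 1, 1)^T, error position = 11, corrected codeword c = 001101101000001

Compute s = H r^T mod 2 one row at a time:
  s_1 = 0 + 1 + 0 + 1 + 0 + 0 + 0 + 1 = 3 ≡ 1 (mod 2).
  s_2 = 1 + 0 + 1 + 1 + 0 + 0 + 0 + 1 = 4 ≡ 0 (mod 2).
  s_3 = 0 + 1 + 1 + 1 + 0 + 1 + 0 + 1 = 5 ≡ 1 (mod 2).
  s_4 = 0 + 1 + 0 + 1 + 1 + 1 + 0 + 1 = 5 ≡ 1 (mod 2).
s = (1, 0, 1, 1)^T — this equals column 11 of H (binary 1011), so error is at position 11.
Correct: flip bit 11 of r = 001101101010001 to get c = 001101101000001.


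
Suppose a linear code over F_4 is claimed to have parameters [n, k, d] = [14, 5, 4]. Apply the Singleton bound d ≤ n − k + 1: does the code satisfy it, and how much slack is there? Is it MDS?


Singleton RHS = n − k + 1 = 10, slack = 6, bound satisfied, not MDS.

Singleton bound: d ≤ n − k + 1.
Here n = 14, k = 5, so n − k + 1 = 10.
Given d = 4, check d ≤ 10: YES.
Slack = (n − k + 1) − d = 6.
The code is NOT MDS (slack = 6 > 0).
Description: the claimed parameters are [14, 5, 4]_4; such a code would be non-MDS.
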